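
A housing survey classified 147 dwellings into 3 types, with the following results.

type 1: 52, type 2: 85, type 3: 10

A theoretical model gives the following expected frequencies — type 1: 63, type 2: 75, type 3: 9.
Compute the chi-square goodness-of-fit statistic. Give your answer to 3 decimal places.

3.365

type 1: (52 − 63)²/63 = 121/63 = 1.9206
type 2: (85 − 75)²/75 = 100/75 = 1.3333
type 3: (10 − 9)²/9 = 1/9 = 0.1111
Sum = 3.365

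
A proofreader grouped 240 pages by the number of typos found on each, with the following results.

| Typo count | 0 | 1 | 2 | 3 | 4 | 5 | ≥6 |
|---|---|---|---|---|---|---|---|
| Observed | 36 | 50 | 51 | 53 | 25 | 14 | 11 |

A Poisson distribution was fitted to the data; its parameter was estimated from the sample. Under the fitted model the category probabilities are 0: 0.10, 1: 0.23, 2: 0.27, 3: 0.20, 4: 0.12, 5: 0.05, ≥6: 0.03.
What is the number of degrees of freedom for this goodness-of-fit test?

There are k = 7 categories and 1 parameter estimated from the data, so df = 7 − 1 − 1 = 5.

5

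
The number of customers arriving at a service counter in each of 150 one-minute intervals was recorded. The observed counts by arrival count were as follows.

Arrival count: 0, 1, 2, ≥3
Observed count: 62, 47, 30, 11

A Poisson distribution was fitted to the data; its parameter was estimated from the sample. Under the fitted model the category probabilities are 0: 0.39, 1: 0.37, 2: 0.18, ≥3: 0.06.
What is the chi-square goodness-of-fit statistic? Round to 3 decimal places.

Expected counts E_i = n·p_i: 150×0.39 = 58.5, 150×0.37 = 55.5, 150×0.18 = 27, 150×0.06 = 9.
0: (62 − 58.5)²/58.5 = 12.25/58.5 = 0.2094
1: (47 − 55.5)²/55.5 = 72.25/55.5 = 1.3018
2: (30 − 27)²/27 = 9/27 = 0.3333
≥3: (11 − 9)²/9 = 4/9 = 0.4444
Sum = 2.289

2.289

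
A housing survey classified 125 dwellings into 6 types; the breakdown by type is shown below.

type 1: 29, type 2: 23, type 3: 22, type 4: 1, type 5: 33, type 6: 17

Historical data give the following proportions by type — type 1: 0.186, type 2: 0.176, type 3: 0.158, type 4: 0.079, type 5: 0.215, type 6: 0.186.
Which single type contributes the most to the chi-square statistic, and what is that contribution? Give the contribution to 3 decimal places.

type 4, 7.976

Expected counts E_i = n·p_i: 125×0.186 = 23.25, 125×0.176 = 22, 125×0.158 = 19.75, 125×0.079 = 9.875, 125×0.215 = 26.875, 125×0.186 = 23.25.
type 1: (29 − 23.25)²/23.25 = 33.0625/23.25 = 1.4220
type 2: (23 − 22)²/22 = 1/22 = 0.0455
type 3: (22 − 19.75)²/19.75 = 5.0625/19.75 = 0.2563
type 4: (1 − 9.875)²/9.875 = 78.765625/9.875 = 7.9763
type 5: (33 − 26.875)²/26.875 = 37.515625/26.875 = 1.3959
type 6: (17 − 23.25)²/23.25 = 39.0625/23.25 = 1.6801
The largest term is for type 4: 7.976.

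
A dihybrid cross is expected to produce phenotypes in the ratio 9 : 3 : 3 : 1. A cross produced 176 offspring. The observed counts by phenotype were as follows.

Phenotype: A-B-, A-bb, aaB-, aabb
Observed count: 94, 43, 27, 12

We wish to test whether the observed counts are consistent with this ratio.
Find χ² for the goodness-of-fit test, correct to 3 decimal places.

4.465

Ratio total = 16. Expected counts: 176×9/16 = 99, 176×3/16 = 33, 176×3/16 = 33, 176×1/16 = 11.
A-B-: (94 − 99)²/99 = 25/99 = 0.2525
A-bb: (43 − 33)²/33 = 100/33 = 3.0303
aaB-: (27 − 33)²/33 = 36/33 = 1.0909
aabb: (12 − 11)²/11 = 1/11 = 0.0909
Sum = 4.465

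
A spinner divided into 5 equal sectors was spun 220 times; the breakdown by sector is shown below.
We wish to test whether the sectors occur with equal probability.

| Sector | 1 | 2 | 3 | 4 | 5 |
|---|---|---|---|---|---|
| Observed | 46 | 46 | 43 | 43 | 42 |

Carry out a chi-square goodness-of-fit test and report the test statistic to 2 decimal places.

Expected count for each of the 5 categories: 220/5 = 44.
cat         O        E   (O−E)²/E
1          46       44      0.091
2          46       44      0.091
3          43       44      0.023
4          43       44      0.023
5          42       44      0.091
Sum = 0.32

0.32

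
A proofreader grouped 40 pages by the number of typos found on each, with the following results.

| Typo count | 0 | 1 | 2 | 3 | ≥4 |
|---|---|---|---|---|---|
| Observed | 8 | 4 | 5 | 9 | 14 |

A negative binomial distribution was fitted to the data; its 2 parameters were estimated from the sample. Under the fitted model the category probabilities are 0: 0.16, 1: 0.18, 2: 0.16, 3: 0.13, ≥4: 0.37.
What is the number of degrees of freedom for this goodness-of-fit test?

2

There are k = 5 categories and 2 parameters estimated from the data, so df = 5 − 1 − 2 = 2.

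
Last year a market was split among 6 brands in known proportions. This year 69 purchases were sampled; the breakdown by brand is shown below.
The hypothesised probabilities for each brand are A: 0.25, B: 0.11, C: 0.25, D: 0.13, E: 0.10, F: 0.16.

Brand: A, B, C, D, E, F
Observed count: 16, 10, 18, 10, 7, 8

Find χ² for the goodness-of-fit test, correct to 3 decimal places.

Expected counts E_i = n·p_i: 69×0.25 = 17.25, 69×0.11 = 7.59, 69×0.25 = 17.25, 69×0.13 = 8.97, 69×0.10 = 6.9, 69×0.16 = 11.04.
cat         O        E   (O−E)²/E
A          16    17.25     0.0906
B          10     7.59     0.7652
C          18    17.25     0.0326
D          10     8.97     0.1183
E           7      6.9     0.0014
F           8    11.04     0.8371
Sum = 1.845

1.845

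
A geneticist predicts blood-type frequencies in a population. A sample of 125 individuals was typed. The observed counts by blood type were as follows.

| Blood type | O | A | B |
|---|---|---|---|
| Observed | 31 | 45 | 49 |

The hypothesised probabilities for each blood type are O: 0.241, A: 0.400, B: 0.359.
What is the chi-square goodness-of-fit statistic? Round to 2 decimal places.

Expected counts E_i = n·p_i: 125×0.241 = 30.125, 125×0.400 = 50, 125×0.359 = 44.875.
χ² = (31−30.125)²/30.125 + (45−50)²/50 + (49−44.875)²/44.875
   = 0.025 + 0.500 + 0.379
Sum = 0.90

0.90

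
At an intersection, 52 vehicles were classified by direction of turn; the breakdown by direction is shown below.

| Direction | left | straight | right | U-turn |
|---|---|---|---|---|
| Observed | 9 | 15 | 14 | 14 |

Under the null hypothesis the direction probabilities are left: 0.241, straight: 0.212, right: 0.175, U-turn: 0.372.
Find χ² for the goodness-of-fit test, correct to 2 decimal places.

6.54

Expected counts E_i = n·p_i: 52×0.241 = 12.532, 52×0.212 = 11.024, 52×0.175 = 9.1, 52×0.372 = 19.344.
χ² = (9−12.532)²/12.532 + (15−11.024)²/11.024 + (14−9.1)²/9.1 + (14−19.344)²/19.344
   = 0.995 + 1.434 + 2.638 + 1.476
Sum = 6.54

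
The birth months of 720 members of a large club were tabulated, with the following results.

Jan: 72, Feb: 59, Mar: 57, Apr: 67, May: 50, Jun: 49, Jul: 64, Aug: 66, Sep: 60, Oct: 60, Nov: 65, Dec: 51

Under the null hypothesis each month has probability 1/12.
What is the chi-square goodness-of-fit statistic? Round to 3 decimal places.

9.700

Under H₀ each category has probability 1/12, so each expected count is 720/12 = 60.
cat         O        E   (O−E)²/E
Jan        72       60     2.4000
Feb        59       60     0.0167
Mar        57       60     0.1500
Apr        67       60     0.8167
May        50       60     1.6667
Jun        49       60     2.0167
Jul        64       60     0.2667
Aug        66       60     0.6000
Sep        60       60     0.0000
Oct        60       60     0.0000
Nov        65       60     0.4167
Dec        51       60     1.3500
Sum = 9.700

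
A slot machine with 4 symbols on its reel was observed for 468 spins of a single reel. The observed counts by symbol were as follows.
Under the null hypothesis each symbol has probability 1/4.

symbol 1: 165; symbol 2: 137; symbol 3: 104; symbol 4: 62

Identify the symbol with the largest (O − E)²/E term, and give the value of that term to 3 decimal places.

Under H₀ each category has probability 1/4, so each expected count is 468/4 = 117.
symbol 1: (165 − 117)²/117 = 2304/117 = 19.6923
symbol 2: (137 − 117)²/117 = 400/117 = 3.4188
symbol 3: (104 − 117)²/117 = 169/117 = 1.4444
symbol 4: (62 − 117)²/117 = 3025/117 = 25.8547
The largest term is for symbol 4: 25.855.

symbol 4, 25.855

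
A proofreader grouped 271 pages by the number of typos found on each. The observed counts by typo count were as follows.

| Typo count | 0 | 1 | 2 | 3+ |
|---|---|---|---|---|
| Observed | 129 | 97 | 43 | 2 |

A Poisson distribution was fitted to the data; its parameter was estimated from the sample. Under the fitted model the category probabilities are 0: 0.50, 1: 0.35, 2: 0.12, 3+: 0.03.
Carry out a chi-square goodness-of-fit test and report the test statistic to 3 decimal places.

8.360

Expected counts E_i = n·p_i: 271×0.50 = 135.5, 271×0.35 = 94.85, 271×0.12 = 32.52, 271×0.03 = 8.13.
χ² = (129−135.5)²/135.5 + (97−94.85)²/94.85 + (43−32.52)²/32.52 + (2−8.13)²/8.13
   = 0.3118 + 0.0487 + 3.3773 + 4.6220
Sum = 8.360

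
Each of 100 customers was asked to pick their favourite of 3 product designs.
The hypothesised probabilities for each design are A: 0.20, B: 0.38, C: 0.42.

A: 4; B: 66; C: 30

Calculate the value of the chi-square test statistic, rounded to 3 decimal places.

Expected counts E_i = n·p_i: 100×0.20 = 20, 100×0.38 = 38, 100×0.42 = 42.
A: (4 − 20)²/20 = 256/20 = 12.8000
B: (66 − 38)²/38 = 784/38 = 20.6316
C: (30 − 42)²/42 = 144/42 = 3.4286
Sum = 36.860

36.860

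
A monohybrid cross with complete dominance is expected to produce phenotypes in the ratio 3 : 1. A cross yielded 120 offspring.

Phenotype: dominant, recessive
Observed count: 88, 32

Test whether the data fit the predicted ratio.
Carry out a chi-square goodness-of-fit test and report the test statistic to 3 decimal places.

0.178

Ratio total = 4. Expected counts: 120×3/4 = 90, 120×1/4 = 30.
χ² = (88−90)²/90 + (32−30)²/30
   = 0.0444 + 0.1333
Sum = 0.178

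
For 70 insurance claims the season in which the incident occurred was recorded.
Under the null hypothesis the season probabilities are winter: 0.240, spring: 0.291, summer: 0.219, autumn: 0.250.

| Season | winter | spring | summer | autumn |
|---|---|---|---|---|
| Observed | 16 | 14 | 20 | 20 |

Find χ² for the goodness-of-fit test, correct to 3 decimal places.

3.810

Expected counts E_i = n·p_i: 70×0.240 = 16.8, 70×0.291 = 20.37, 70×0.219 = 15.33, 70×0.250 = 17.5.
cat         O        E   (O−E)²/E
winter     16     16.8     0.0381
spring     14    20.37     1.9920
summer     20    15.33     1.4226
autumn     20     17.5     0.3571
Sum = 3.810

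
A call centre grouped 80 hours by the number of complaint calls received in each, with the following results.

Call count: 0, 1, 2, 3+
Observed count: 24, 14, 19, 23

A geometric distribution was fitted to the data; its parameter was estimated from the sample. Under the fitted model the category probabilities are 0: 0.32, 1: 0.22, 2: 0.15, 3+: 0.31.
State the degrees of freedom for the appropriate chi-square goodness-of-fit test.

2

There are k = 4 categories and 1 parameter estimated from the data, so df = 4 − 1 − 1 = 2.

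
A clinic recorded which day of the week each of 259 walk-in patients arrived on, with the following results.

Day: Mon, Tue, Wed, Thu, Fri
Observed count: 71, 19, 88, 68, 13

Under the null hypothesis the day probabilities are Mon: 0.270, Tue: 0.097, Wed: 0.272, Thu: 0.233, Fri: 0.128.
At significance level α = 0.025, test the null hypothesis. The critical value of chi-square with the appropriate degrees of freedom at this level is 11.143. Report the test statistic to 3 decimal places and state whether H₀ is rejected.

19.102; reject

Expected counts E_i = n·p_i: 259×0.270 = 69.93, 259×0.097 = 25.123, 259×0.272 = 70.448, 259×0.233 = 60.347, 259×0.128 = 33.152.
Mon: (71 − 69.93)²/69.93 = 1.1449/69.93 = 0.0164
Tue: (19 − 25.123)²/25.123 = 37.491129/25.123 = 1.4923
Wed: (88 − 70.448)²/70.448 = 308.072704/70.448 = 4.3731
Thu: (68 − 60.347)²/60.347 = 58.568409/60.347 = 0.9705
Fri: (13 − 33.152)²/33.152 = 406.103104/33.152 = 12.2497
Sum = 19.102
df = 4. Since 19.102 > 11.143, we reject H₀.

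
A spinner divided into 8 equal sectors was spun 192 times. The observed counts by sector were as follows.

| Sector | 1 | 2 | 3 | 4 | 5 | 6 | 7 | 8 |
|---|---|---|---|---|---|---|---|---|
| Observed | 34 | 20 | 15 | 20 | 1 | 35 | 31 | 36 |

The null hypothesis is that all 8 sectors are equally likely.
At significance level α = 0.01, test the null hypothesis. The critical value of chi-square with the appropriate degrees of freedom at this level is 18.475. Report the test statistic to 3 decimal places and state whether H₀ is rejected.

44.000; reject

Under H₀ each category has probability 1/8, so each expected count is 192/8 = 24.
cat         O        E   (O−E)²/E
1          34       24     4.1667
2          20       24     0.6667
3          15       24     3.3750
4          20       24     0.6667
5           1       24    22.0417
6          35       24     5.0417
7          31       24     2.0417
8          36       24     6.0000
Sum = 44.000
df = 7. Since 44.000 > 18.475, we reject H₀.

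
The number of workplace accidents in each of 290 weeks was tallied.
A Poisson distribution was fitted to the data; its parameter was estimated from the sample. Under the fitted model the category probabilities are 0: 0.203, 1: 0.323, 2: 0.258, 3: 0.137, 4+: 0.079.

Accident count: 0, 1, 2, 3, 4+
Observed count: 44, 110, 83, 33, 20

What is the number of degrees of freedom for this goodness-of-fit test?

There are k = 5 categories and 1 parameter estimated from the data, so df = 5 − 1 − 1 = 3.

3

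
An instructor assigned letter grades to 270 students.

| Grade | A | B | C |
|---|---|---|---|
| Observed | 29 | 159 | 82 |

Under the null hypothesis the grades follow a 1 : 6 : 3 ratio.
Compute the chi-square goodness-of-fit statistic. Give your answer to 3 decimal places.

0.216

Ratio total = 10. Expected counts: 270×1/10 = 27, 270×6/10 = 162, 270×3/10 = 81.
cat         O        E   (O−E)²/E
A          29       27     0.1481
B         159      162     0.0556
C          82       81     0.0123
Sum = 0.216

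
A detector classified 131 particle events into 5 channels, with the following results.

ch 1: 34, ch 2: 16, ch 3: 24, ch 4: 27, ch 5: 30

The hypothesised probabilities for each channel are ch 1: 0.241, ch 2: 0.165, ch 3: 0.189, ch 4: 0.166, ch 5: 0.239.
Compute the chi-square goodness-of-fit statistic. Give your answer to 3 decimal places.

Expected counts E_i = n·p_i: 131×0.241 = 31.571, 131×0.165 = 21.615, 131×0.189 = 24.759, 131×0.166 = 21.746, 131×0.239 = 31.309.
χ² = (34−31.571)²/31.571 + (16−21.615)²/21.615 + (24−24.759)²/24.759 + (27−21.746)²/21.746 + (30−31.309)²/31.309
   = 0.1869 + 1.4586 + 0.0233 + 1.2694 + 0.0547
Sum = 2.993

2.993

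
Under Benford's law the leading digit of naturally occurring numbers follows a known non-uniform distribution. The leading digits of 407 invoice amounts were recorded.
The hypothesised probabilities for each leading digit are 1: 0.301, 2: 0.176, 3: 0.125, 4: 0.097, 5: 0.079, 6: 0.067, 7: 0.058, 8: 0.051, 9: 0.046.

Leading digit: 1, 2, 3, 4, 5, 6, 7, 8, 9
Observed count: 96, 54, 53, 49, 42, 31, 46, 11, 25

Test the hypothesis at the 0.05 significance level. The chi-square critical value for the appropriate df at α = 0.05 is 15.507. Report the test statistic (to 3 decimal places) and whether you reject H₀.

Expected counts E_i = n·p_i: 407×0.301 = 122.507, 407×0.176 = 71.632, 407×0.125 = 50.875, 407×0.097 = 39.479, 407×0.079 = 32.153, 407×0.067 = 27.269, 407×0.058 = 23.606, 407×0.051 = 20.757, 407×0.046 = 18.722.
1: (96 − 122.507)²/122.507 = 702.621049/122.507 = 5.7354
2: (54 − 71.632)²/71.632 = 310.887424/71.632 = 4.3401
3: (53 − 50.875)²/50.875 = 4.515625/50.875 = 0.0888
4: (49 − 39.479)²/39.479 = 90.649441/39.479 = 2.2961
5: (42 − 32.153)²/32.153 = 96.963409/32.153 = 3.0157
6: (31 − 27.269)²/27.269 = 13.920361/27.269 = 0.5105
7: (46 − 23.606)²/23.606 = 501.491236/23.606 = 21.2442
8: (11 − 20.757)²/20.757 = 95.199049/20.757 = 4.5864
9: (25 − 18.722)²/18.722 = 39.413284/18.722 = 2.1052
Sum = 43.922
df = 8. Since 43.922 > 15.507, we reject H₀.

43.922; reject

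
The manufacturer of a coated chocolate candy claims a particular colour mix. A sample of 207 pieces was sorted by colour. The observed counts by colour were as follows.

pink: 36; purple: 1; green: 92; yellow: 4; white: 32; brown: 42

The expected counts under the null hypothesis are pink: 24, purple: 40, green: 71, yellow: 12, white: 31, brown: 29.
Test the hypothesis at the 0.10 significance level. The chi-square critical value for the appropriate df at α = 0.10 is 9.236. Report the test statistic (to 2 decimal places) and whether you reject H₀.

χ² = (36−24)²/24 + (1−40)²/40 + (92−71)²/71 + (4−12)²/12 + (32−31)²/31 + (42−29)²/29
   = 6.000 + 38.025 + 6.211 + 5.333 + 0.032 + 5.828
Sum = 61.43
df = 5. Since 61.43 > 9.236, we reject H₀.

61.43; reject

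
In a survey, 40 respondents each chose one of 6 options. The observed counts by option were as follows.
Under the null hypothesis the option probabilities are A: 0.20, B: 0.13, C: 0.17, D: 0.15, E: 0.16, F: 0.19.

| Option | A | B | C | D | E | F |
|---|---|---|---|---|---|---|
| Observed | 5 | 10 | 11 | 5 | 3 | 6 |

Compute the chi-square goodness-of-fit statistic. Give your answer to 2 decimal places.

Expected counts E_i = n·p_i: 40×0.20 = 8, 40×0.13 = 5.2, 40×0.17 = 6.8, 40×0.15 = 6, 40×0.16 = 6.4, 40×0.19 = 7.6.
cat         O        E   (O−E)²/E
A           5        8      1.125
B          10      5.2      4.431
C          11      6.8      2.594
D           5        6      0.167
E           3      6.4      1.806
F           6      7.6      0.337
Sum = 10.46

10.46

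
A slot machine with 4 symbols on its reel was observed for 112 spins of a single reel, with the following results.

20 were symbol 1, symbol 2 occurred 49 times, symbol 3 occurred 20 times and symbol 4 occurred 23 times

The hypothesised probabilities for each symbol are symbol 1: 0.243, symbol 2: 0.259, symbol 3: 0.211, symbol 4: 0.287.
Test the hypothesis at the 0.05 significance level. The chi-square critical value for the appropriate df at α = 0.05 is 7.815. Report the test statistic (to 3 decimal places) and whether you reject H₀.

Expected counts E_i = n·p_i: 112×0.243 = 27.216, 112×0.259 = 29.008, 112×0.211 = 23.632, 112×0.287 = 32.144.
χ² = (20−27.216)²/27.216 + (49−29.008)²/29.008 + (20−23.632)²/23.632 + (23−32.144)²/32.144
   = 1.9132 + 13.7783 + 0.5582 + 2.6012
Sum = 18.851
df = 3. Since 18.851 > 7.815, we reject H₀.

18.851; reject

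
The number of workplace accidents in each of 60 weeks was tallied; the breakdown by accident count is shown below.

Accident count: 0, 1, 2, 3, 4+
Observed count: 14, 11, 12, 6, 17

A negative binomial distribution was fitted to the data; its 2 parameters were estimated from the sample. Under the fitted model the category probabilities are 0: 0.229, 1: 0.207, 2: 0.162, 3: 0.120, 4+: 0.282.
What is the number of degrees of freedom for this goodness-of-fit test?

There are k = 5 categories and 2 parameters estimated from the data, so df = 5 − 1 − 2 = 2.

2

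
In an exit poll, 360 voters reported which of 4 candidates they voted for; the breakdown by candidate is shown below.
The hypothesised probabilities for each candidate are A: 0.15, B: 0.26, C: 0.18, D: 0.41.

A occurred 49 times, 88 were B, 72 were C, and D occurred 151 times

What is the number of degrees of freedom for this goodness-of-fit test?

3

There are k = 4 categories and no parameters were estimated from the data, so df = 4 − 1 = 3.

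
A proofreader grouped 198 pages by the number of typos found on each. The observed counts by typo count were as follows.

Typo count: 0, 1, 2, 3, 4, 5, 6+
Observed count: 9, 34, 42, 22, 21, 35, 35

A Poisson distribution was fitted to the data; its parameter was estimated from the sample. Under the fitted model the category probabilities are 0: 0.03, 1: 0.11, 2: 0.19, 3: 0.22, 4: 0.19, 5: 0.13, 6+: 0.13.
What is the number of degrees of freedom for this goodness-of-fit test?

5

There are k = 7 categories and 1 parameter estimated from the data, so df = 7 − 1 − 1 = 5.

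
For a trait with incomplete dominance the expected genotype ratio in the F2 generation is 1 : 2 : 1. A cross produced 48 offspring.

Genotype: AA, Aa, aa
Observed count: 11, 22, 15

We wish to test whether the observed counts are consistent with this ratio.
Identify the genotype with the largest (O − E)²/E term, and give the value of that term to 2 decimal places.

Ratio total = 4. Expected counts: 48×1/4 = 12, 48×2/4 = 24, 48×1/4 = 12.
χ² = (11−12)²/12 + (22−24)²/24 + (15−12)²/12
   = 0.083 + 0.167 + 0.750
The largest term is for aa: 0.75.

aa, 0.75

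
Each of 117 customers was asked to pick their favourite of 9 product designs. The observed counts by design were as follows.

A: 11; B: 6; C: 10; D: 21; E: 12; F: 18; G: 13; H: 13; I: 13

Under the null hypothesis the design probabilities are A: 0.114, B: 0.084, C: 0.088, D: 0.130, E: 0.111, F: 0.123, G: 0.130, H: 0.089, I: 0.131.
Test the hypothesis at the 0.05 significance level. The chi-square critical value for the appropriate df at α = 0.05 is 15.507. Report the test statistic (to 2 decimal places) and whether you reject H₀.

6.41; do not reject

Expected counts E_i = n·p_i: 117×0.114 = 13.338, 117×0.084 = 9.828, 117×0.088 = 10.296, 117×0.130 = 15.21, 117×0.111 = 12.987, 117×0.123 = 14.391, 117×0.130 = 15.21, 117×0.089 = 10.413, 117×0.131 = 15.327.
χ² = (11−13.338)²/13.338 + (6−9.828)²/9.828 + (10−10.296)²/10.296 + (21−15.21)²/15.21 + (12−12.987)²/12.987 + (18−14.391)²/14.391 + (13−15.21)²/15.21 + (13−10.413)²/10.413 + (13−15.327)²/15.327
   = 0.410 + 1.491 + 0.009 + 2.204 + 0.075 + 0.905 + 0.321 + 0.643 + 0.353
Sum = 6.41
df = 8. Since 6.41 < 15.507, we do not reject H₀.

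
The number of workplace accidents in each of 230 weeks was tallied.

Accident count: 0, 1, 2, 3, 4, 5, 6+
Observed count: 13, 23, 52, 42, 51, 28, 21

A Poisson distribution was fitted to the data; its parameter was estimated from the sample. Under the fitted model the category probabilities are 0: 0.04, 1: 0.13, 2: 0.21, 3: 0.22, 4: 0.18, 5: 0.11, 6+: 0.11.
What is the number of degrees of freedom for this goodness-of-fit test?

There are k = 7 categories and 1 parameter estimated from the data, so df = 7 − 1 − 1 = 5.

5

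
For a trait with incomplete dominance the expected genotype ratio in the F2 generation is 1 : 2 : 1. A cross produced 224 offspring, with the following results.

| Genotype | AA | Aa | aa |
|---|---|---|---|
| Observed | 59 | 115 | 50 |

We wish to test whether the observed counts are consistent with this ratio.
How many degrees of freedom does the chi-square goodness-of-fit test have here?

2

There are k = 3 categories and no parameters were estimated from the data, so df = 3 − 1 = 2.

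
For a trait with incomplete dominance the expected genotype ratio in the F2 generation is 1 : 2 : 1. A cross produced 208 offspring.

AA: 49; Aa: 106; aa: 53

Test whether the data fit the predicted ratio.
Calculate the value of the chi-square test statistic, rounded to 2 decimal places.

Ratio total = 4. Expected counts: 208×1/4 = 52, 208×2/4 = 104, 208×1/4 = 52.
AA: (49 − 52)²/52 = 9/52 = 0.173
Aa: (106 − 104)²/104 = 4/104 = 0.038
aa: (53 − 52)²/52 = 1/52 = 0.019
Sum = 0.23

0.23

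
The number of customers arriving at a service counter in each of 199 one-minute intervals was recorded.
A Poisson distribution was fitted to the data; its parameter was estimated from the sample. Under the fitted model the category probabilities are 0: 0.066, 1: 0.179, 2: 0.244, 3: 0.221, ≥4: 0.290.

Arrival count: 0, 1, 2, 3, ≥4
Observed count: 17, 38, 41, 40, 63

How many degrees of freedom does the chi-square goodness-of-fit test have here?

There are k = 5 categories and 1 parameter estimated from the data, so df = 5 − 1 − 1 = 3.

3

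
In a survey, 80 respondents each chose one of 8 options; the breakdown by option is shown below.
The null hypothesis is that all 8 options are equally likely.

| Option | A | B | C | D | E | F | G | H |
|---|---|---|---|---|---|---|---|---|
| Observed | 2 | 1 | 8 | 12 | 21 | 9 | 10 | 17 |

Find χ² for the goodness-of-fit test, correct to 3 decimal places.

32.400

Expected count for each of the 8 categories: 80/8 = 10.
cat         O        E   (O−E)²/E
A           2       10     6.4000
B           1       10     8.1000
C           8       10     0.4000
D          12       10     0.4000
E          21       10    12.1000
F           9       10     0.1000
G          10       10     0.0000
H          17       10     4.9000
Sum = 32.400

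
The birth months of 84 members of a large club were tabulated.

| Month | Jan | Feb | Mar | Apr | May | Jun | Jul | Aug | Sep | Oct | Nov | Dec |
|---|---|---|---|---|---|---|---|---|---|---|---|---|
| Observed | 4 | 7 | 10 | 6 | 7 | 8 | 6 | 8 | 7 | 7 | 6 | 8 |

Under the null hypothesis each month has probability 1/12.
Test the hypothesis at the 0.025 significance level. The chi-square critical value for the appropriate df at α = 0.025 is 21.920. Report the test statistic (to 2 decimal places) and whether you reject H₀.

3.43; do not reject

Under H₀ each category has probability 1/12, so each expected count is 84/12 = 7.
cat         O        E   (O−E)²/E
Jan         4        7      1.286
Feb         7        7      0.000
Mar        10        7      1.286
Apr         6        7      0.143
May         7        7      0.000
Jun         8        7      0.143
Jul         6        7      0.143
Aug         8        7      0.143
Sep         7        7      0.000
Oct         7        7      0.000
Nov         6        7      0.143
Dec         8        7      0.143
Sum = 3.43
df = 11. Since 3.43 < 21.920, we do not reject H₀.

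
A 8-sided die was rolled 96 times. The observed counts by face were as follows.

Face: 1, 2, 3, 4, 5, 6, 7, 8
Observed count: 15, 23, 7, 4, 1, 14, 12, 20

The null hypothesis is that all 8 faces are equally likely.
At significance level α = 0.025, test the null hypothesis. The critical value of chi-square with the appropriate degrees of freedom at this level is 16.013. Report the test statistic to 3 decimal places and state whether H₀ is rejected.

34.000; reject

Expected count for each of the 8 categories: 96/8 = 12.
cat         O        E   (O−E)²/E
1          15       12     0.7500
2          23       12    10.0833
3           7       12     2.0833
4           4       12     5.3333
5           1       12    10.0833
6          14       12     0.3333
7          12       12     0.0000
8          20       12     5.3333
Sum = 34.000
df = 7. Since 34.000 > 16.013, we reject H₀.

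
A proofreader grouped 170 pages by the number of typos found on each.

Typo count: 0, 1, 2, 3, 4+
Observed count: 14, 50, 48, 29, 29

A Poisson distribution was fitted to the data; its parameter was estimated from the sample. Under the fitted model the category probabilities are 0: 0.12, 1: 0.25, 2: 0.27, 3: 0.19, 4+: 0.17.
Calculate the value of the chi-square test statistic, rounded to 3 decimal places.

Expected counts E_i = n·p_i: 170×0.12 = 20.4, 170×0.25 = 42.5, 170×0.27 = 45.9, 170×0.19 = 32.3, 170×0.17 = 28.9.
0: (14 − 20.4)²/20.4 = 40.96/20.4 = 2.0078
1: (50 − 42.5)²/42.5 = 56.25/42.5 = 1.3235
2: (48 − 45.9)²/45.9 = 4.41/45.9 = 0.0961
3: (29 − 32.3)²/32.3 = 10.89/32.3 = 0.3372
4+: (29 − 28.9)²/28.9 = 0.01/28.9 = 0.0003
Sum = 3.765

3.765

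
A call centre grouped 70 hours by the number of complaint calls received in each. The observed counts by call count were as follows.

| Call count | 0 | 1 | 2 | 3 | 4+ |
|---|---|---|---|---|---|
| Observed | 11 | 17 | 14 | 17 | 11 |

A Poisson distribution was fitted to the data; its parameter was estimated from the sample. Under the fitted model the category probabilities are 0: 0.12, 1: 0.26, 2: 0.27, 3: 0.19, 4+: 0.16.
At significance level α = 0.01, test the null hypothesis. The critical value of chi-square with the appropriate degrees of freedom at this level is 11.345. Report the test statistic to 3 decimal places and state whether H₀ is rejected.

3.187; do not reject

Expected counts E_i = n·p_i: 70×0.12 = 8.4, 70×0.26 = 18.2, 70×0.27 = 18.9, 70×0.19 = 13.3, 70×0.16 = 11.2.
0: (11 − 8.4)²/8.4 = 6.76/8.4 = 0.8048
1: (17 − 18.2)²/18.2 = 1.44/18.2 = 0.0791
2: (14 − 18.9)²/18.9 = 24.01/18.9 = 1.2704
3: (17 − 13.3)²/13.3 = 13.69/13.3 = 1.0293
4+: (11 − 11.2)²/11.2 = 0.04/11.2 = 0.0036
Sum = 3.187
df = 3. Since 3.187 < 11.345, we do not reject H₀.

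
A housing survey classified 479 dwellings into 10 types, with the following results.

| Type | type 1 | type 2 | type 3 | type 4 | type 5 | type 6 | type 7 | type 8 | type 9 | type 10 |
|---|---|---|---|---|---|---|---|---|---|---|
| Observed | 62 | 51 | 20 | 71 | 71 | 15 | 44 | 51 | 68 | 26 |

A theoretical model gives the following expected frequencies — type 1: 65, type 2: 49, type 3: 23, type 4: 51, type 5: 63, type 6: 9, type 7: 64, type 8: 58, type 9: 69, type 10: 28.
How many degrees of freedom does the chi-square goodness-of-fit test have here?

9

There are k = 10 categories and no parameters were estimated from the data, so df = 10 − 1 = 9.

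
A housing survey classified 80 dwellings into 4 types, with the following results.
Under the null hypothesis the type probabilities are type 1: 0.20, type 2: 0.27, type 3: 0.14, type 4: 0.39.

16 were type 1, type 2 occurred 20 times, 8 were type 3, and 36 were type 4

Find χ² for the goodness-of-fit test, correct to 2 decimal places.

1.77

Expected counts E_i = n·p_i: 80×0.20 = 16, 80×0.27 = 21.6, 80×0.14 = 11.2, 80×0.39 = 31.2.
cat         O        E   (O−E)²/E
type 1     16       16      0.000
type 2     20     21.6      0.119
type 3      8     11.2      0.914
type 4     36     31.2      0.738
Sum = 1.77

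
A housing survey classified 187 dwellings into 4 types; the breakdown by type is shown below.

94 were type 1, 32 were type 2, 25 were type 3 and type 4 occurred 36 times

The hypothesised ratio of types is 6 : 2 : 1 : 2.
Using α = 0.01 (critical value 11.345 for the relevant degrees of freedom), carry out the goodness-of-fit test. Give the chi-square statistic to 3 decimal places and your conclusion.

4.627; do not reject

Ratio total = 11. Expected counts: 187×6/11 = 102, 187×2/11 = 34, 187×1/11 = 17, 187×2/11 = 34.
cat         O        E   (O−E)²/E
type 1     94      102     0.6275
type 2     32       34     0.1176
type 3     25       17     3.7647
type 4     36       34     0.1176
Sum = 4.627
df = 3. Since 4.627 < 11.345, we do not reject H₀.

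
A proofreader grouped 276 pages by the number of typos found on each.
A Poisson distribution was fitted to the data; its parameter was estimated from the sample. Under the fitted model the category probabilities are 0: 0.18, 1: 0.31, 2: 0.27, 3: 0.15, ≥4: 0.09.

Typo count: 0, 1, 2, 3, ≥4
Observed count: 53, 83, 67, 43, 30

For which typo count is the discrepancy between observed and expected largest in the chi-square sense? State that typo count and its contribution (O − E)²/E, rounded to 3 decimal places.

Expected counts E_i = n·p_i: 276×0.18 = 49.68, 276×0.31 = 85.56, 276×0.27 = 74.52, 276×0.15 = 41.4, 276×0.09 = 24.84.
0: (53 − 49.68)²/49.68 = 11.0224/49.68 = 0.2219
1: (83 − 85.56)²/85.56 = 6.5536/85.56 = 0.0766
2: (67 − 74.52)²/74.52 = 56.5504/74.52 = 0.7589
3: (43 − 41.4)²/41.4 = 2.56/41.4 = 0.0618
≥4: (30 − 24.84)²/24.84 = 26.6256/24.84 = 1.0719
The largest term is for ≥4: 1.072.

≥4, 1.072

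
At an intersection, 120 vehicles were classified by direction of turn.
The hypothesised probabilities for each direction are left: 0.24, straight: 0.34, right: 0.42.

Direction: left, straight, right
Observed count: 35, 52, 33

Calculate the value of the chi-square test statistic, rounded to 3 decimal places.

10.416

Expected counts E_i = n·p_i: 120×0.24 = 28.8, 120×0.34 = 40.8, 120×0.42 = 50.4.
cat           O        E   (O−E)²/E
left         35     28.8     1.3347
straight     52     40.8     3.0745
right        33     50.4     6.0071
Sum = 10.416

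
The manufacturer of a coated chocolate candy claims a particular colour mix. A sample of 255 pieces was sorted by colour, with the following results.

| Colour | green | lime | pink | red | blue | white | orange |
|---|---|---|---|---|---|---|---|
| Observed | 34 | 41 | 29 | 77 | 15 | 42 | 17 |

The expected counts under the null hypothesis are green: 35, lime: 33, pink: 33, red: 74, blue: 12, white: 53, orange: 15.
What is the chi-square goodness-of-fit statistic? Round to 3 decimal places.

χ² = (34−35)²/35 + (41−33)²/33 + (29−33)²/33 + (77−74)²/74 + (15−12)²/12 + (42−53)²/53 + (17−15)²/15
   = 0.0286 + 1.9394 + 0.4848 + 0.1216 + 0.7500 + 2.2830 + 0.2667
Sum = 5.874

5.874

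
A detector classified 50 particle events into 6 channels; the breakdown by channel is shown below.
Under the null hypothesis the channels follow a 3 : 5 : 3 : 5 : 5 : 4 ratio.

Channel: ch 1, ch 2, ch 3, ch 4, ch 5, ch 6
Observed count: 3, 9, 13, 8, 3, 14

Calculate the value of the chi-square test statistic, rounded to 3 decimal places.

Ratio total = 25. Expected counts: 50×3/25 = 6, 50×5/25 = 10, 50×3/25 = 6, 50×5/25 = 10, 50×5/25 = 10, 50×4/25 = 8.
cat         O        E   (O−E)²/E
ch 1        3        6     1.5000
ch 2        9       10     0.1000
ch 3       13        6     8.1667
ch 4        8       10     0.4000
ch 5        3       10     4.9000
ch 6       14        8     4.5000
Sum = 19.567

19.567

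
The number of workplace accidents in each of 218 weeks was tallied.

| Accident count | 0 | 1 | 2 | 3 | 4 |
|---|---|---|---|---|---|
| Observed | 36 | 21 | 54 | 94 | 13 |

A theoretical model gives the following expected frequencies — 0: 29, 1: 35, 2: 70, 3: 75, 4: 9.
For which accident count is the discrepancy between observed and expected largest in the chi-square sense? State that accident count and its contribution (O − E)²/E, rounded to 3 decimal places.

1, 5.600

0: (36 − 29)²/29 = 49/29 = 1.6897
1: (21 − 35)²/35 = 196/35 = 5.6000
2: (54 − 70)²/70 = 256/70 = 3.6571
3: (94 − 75)²/75 = 361/75 = 4.8133
4: (13 − 9)²/9 = 16/9 = 1.7778
The largest term is for 1: 5.600.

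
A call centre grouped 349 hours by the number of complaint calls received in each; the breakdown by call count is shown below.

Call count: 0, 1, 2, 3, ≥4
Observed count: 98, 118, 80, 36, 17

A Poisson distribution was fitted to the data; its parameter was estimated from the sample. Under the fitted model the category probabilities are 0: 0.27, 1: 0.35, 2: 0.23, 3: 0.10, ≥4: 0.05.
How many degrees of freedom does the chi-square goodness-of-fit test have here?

There are k = 5 categories and 1 parameter estimated from the data, so df = 5 − 1 − 1 = 3.

3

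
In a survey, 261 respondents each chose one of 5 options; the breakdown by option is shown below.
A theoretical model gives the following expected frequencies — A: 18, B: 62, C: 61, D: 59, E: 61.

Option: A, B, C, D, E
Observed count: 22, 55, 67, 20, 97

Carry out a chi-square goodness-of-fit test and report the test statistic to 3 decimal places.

49.295

cat         O        E   (O−E)²/E
A          22       18     0.8889
B          55       62     0.7903
C          67       61     0.5902
D          20       59    25.7797
E          97       61    21.2459
Sum = 49.295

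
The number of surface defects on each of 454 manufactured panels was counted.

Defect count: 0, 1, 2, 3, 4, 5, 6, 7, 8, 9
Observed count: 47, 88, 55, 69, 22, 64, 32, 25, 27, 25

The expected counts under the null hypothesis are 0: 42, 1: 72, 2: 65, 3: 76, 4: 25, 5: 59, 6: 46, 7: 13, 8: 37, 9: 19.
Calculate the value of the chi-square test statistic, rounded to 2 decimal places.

27.05

cat         O        E   (O−E)²/E
0          47       42      0.595
1          88       72      3.556
2          55       65      1.538
3          69       76      0.645
4          22       25      0.360
5          64       59      0.424
6          32       46      4.261
7          25       13     11.077
8          27       37      2.703
9          25       19      1.895
Sum = 27.05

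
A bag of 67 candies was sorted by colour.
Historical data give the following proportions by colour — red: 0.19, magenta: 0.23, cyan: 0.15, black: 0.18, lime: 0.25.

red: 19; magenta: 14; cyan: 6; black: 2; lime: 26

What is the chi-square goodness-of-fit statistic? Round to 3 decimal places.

18.349

Expected counts E_i = n·p_i: 67×0.19 = 12.73, 67×0.23 = 15.41, 67×0.15 = 10.05, 67×0.18 = 12.06, 67×0.25 = 16.75.
χ² = (19−12.73)²/12.73 + (14−15.41)²/15.41 + (6−10.05)²/10.05 + (2−12.06)²/12.06 + (26−16.75)²/16.75
   = 3.0882 + 0.1290 + 1.6321 + 8.3917 + 5.1082
Sum = 18.349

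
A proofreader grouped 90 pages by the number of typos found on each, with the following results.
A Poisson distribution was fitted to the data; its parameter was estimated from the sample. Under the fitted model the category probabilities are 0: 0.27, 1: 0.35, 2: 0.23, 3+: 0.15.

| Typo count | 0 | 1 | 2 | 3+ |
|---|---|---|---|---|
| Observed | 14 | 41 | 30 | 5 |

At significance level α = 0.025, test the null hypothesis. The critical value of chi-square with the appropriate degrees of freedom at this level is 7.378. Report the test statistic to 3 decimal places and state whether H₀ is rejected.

16.761; reject

Expected counts E_i = n·p_i: 90×0.27 = 24.3, 90×0.35 = 31.5, 90×0.23 = 20.7, 90×0.15 = 13.5.
χ² = (14−24.3)²/24.3 + (41−31.5)²/31.5 + (30−20.7)²/20.7 + (5−13.5)²/13.5
   = 4.3658 + 2.8651 + 4.1783 + 5.3519
Sum = 16.761
df = 2. Since 16.761 > 7.378, we reject H₀.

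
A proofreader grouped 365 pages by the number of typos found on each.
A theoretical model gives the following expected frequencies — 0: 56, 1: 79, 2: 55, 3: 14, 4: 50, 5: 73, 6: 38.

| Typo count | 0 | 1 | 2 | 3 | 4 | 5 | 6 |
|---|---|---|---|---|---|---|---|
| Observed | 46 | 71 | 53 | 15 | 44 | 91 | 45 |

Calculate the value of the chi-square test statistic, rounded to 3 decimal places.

χ² = (46−56)²/56 + (71−79)²/79 + (53−55)²/55 + (15−14)²/14 + (44−50)²/50 + (91−73)²/73 + (45−38)²/38
   = 1.7857 + 0.8101 + 0.0727 + 0.0714 + 0.7200 + 4.4384 + 1.2895
Sum = 9.188

9.188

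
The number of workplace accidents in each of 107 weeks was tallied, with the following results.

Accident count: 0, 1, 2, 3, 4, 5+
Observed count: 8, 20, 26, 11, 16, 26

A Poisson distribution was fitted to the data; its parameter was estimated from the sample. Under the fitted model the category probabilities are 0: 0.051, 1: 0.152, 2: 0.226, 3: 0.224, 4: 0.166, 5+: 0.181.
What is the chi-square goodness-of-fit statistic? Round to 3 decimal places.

Expected counts E_i = n·p_i: 107×0.051 = 5.457, 107×0.152 = 16.264, 107×0.226 = 24.182, 107×0.224 = 23.968, 107×0.166 = 17.762, 107×0.181 = 19.367.
cat         O        E   (O−E)²/E
0           8    5.457     1.1851
1          20   16.264     0.8582
2          26   24.182     0.1367
3          11   23.968     7.0164
4          16   17.762     0.1748
5+         26   19.367     2.2717
Sum = 11.643

11.643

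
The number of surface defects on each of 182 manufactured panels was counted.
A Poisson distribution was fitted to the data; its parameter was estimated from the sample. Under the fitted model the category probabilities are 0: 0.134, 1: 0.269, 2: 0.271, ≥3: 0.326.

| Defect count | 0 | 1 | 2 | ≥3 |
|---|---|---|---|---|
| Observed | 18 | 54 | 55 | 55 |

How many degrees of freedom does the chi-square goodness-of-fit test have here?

2

There are k = 4 categories and 1 parameter estimated from the data, so df = 4 − 1 − 1 = 2.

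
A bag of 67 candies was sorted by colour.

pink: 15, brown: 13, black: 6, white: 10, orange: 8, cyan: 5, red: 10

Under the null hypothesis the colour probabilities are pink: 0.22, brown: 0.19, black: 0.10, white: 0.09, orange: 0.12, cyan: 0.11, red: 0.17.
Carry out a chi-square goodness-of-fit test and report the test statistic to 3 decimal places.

3.629

Expected counts E_i = n·p_i: 67×0.22 = 14.74, 67×0.19 = 12.73, 67×0.10 = 6.7, 67×0.09 = 6.03, 67×0.12 = 8.04, 67×0.11 = 7.37, 67×0.17 = 11.39.
χ² = (15−14.74)²/14.74 + (13−12.73)²/12.73 + (6−6.7)²/6.7 + (10−6.03)²/6.03 + (8−8.04)²/8.04 + (5−7.37)²/7.37 + (10−11.39)²/11.39
   = 0.0046 + 0.0057 + 0.0731 + 2.6137 + 0.0002 + 0.7621 + 0.1696
Sum = 3.629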